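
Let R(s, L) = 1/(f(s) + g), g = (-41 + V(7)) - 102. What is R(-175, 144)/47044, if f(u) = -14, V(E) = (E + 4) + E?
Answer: -1/6539116 ≈ -1.5293e-7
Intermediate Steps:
V(E) = 4 + 2*E (V(E) = (4 + E) + E = 4 + 2*E)
g = -125 (g = (-41 + (4 + 2*7)) - 102 = (-41 + (4 + 14)) - 102 = (-41 + 18) - 102 = -23 - 102 = -125)
R(s, L) = -1/139 (R(s, L) = 1/(-14 - 125) = 1/(-139) = -1/139)
R(-175, 144)/47044 = -1/139/47044 = -1/139*1/47044 = -1/6539116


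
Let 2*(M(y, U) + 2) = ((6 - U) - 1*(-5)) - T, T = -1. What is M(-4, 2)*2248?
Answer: 6744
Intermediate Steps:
M(y, U) = 4 - U/2 (M(y, U) = -2 + (((6 - U) - 1*(-5)) - 1*(-1))/2 = -2 + (((6 - U) + 5) + 1)/2 = -2 + ((11 - U) + 1)/2 = -2 + (12 - U)/2 = -2 + (6 - U/2) = 4 - U/2)
M(-4, 2)*2248 = (4 - ½*2)*2248 = (4 - 1)*2248 = 3*2248 = 6744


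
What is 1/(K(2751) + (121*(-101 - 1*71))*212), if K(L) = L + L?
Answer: -1/4406642 ≈ -2.2693e-7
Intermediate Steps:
K(L) = 2*L
1/(K(2751) + (121*(-101 - 1*71))*212) = 1/(2*2751 + (121*(-101 - 1*71))*212) = 1/(5502 + (121*(-101 - 71))*212) = 1/(5502 + (121*(-172))*212) = 1/(5502 - 20812*212) = 1/(5502 - 4412144) = 1/(-4406642) = -1/4406642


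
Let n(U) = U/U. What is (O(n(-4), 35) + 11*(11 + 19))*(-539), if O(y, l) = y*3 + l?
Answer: -198352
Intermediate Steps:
n(U) = 1
O(y, l) = l + 3*y (O(y, l) = 3*y + l = l + 3*y)
(O(n(-4), 35) + 11*(11 + 19))*(-539) = ((35 + 3*1) + 11*(11 + 19))*(-539) = ((35 + 3) + 11*30)*(-539) = (38 + 330)*(-539) = 368*(-539) = -198352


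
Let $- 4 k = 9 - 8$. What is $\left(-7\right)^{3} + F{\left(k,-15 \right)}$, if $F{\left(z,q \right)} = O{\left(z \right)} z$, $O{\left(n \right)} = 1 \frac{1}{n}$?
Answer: $-342$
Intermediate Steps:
$O{\left(n \right)} = \frac{1}{n}$
$k = - \frac{1}{4}$ ($k = - \frac{9 - 8}{4} = \left(- \frac{1}{4}\right) 1 = - \frac{1}{4} \approx -0.25$)
$F{\left(z,q \right)} = 1$ ($F{\left(z,q \right)} = \frac{z}{z} = 1$)
$\left(-7\right)^{3} + F{\left(k,-15 \right)} = \left(-7\right)^{3} + 1 = -343 + 1 = -342$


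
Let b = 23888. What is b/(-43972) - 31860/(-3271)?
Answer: 330702568/35958103 ≈ 9.1969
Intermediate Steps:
b/(-43972) - 31860/(-3271) = 23888/(-43972) - 31860/(-3271) = 23888*(-1/43972) - 31860*(-1/3271) = -5972/10993 + 31860/3271 = 330702568/35958103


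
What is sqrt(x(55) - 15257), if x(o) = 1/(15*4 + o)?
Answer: I*sqrt(201773710)/115 ≈ 123.52*I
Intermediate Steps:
x(o) = 1/(60 + o)
sqrt(x(55) - 15257) = sqrt(1/(60 + 55) - 15257) = sqrt(1/115 - 15257) = sqrt(-1754554/115) = I*sqrt(201773710)/115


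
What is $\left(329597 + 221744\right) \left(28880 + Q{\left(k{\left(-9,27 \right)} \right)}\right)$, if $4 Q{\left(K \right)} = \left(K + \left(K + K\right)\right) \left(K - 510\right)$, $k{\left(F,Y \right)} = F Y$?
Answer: $\frac{366342386837}{4} \approx 9.1586 \cdot 10^{10}$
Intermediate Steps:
$Q{\left(K \right)} = \frac{3 K \left(-510 + K\right)}{4}$ ($Q{\left(K \right)} = \frac{\left(K + \left(K + K\right)\right) \left(K - 510\right)}{4} = \frac{\left(K + 2 K\right) \left(-510 + K\right)}{4} = \frac{3 K \left(-510 + K\right)}{4}$)
$\left(329597 + 221744\right) \left(28880 + Q{\left(k{\left(-9,27 \right)} \right)}\right) = \left(329597 + 221744\right) \left(28880 + \frac{3 \left(\left(-9\right) 27\right) \left(-510 - 243\right)}{4}\right) = 551341 \left(28880 + \frac{3}{4} \left(-243\right) \left(-510 - 243\right)\right) = 551341 \left(28880 + \frac{3}{4} \left(-243\right) \left(-753\right)\right) = 551341 \left(28880 + \frac{548937}{4}\right) = 551341 \cdot \frac{664457}{4} = \frac{366342386837}{4}$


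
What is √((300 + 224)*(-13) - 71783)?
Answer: I*√78595 ≈ 280.35*I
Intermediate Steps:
√((300 + 224)*(-13) - 71783) = √(524*(-13) - 71783) = √(-6812 - 71783) = √(-78595) = I*√78595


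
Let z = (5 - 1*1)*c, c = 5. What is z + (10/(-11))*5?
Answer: 170/11 ≈ 15.455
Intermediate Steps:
z = 20 (z = (5 - 1*1)*5 = (5 - 1)*5 = 4*5 = 20)
z + (10/(-11))*5 = 20 + (10/(-11))*5 = 20 + (10*(-1/11))*5 = 20 - 10/11*5 = 20 - 50/11 = 170/11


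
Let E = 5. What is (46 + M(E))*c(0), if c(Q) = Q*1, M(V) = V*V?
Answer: 0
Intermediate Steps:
M(V) = V²
c(Q) = Q
(46 + M(E))*c(0) = (46 + 5²)*0 = (46 + 25)*0 = 71*0 = 0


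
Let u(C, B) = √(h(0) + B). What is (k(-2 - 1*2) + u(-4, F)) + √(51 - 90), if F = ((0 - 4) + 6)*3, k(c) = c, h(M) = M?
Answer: -4 + √6 + I*√39 ≈ -1.5505 + 6.245*I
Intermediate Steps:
F = 6 (F = (-4 + 6)*3 = 2*3 = 6)
u(C, B) = √B (u(C, B) = √(0 + B) = √B)
(k(-2 - 1*2) + u(-4, F)) + √(51 - 90) = ((-2 - 1*2) + √6) + √(51 - 90) = ((-2 - 2) + √6) + √(-39) = (-4 + √6) + I*√39 = -4 + √6 + I*√39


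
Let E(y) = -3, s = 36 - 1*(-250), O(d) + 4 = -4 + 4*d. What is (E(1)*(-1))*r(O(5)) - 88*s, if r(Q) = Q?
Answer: -25132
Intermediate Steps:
O(d) = -8 + 4*d (O(d) = -4 + (-4 + 4*d) = -8 + 4*d)
s = 286 (s = 36 + 250 = 286)
(E(1)*(-1))*r(O(5)) - 88*s = (-3*(-1))*(-8 + 4*5) - 88*286 = 3*(-8 + 20) - 25168 = 3*12 - 25168 = 36 - 25168 = -25132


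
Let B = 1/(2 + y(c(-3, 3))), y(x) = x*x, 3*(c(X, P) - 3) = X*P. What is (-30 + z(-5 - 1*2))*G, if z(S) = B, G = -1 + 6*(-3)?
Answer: 1121/2 ≈ 560.50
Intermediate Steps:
c(X, P) = 3 + P*X/3 (c(X, P) = 3 + (X*P)/3 = 3 + (P*X)/3 = 3 + P*X/3)
y(x) = x²
G = -19 (G = -1 - 18 = -19)
B = ½ (B = 1/(2 + (3 + (⅓)*3*(-3))²) = 1/(2 + (3 - 3)²) = 1/(2 + 0²) = 1/(2 + 0) = 1/2 = ½ ≈ 0.50000)
z(S) = ½
(-30 + z(-5 - 1*2))*G = (-30 + ½)*(-19) = -59/2*(-19) = 1121/2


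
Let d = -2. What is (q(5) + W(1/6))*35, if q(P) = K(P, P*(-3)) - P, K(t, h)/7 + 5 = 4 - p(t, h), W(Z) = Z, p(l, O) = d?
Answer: 455/6 ≈ 75.833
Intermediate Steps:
p(l, O) = -2
K(t, h) = 7 (K(t, h) = -35 + 7*(4 - 1*(-2)) = -35 + 7*(4 + 2) = -35 + 7*6 = -35 + 42 = 7)
q(P) = 7 - P
(q(5) + W(1/6))*35 = ((7 - 1*5) + 1/6)*35 = ((7 - 5) + ⅙)*35 = (2 + ⅙)*35 = (13/6)*35 = 455/6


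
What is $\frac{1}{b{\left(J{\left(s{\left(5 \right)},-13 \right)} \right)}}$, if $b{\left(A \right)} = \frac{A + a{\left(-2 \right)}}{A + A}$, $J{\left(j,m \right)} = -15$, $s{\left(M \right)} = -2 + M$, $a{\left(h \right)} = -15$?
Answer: $1$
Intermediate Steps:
$b{\left(A \right)} = \frac{-15 + A}{2 A}$ ($b{\left(A \right)} = \frac{A - 15}{A + A} = \frac{-15 + A}{2 A}$)
$\frac{1}{b{\left(J{\left(s{\left(5 \right)},-13 \right)} \right)}} = \frac{1}{\frac{1}{2} \frac{1}{-15} \left(-15 - 15\right)} = \frac{1}{\frac{1}{2} \left(- \frac{1}{15}\right) \left(-30\right)} = 1^{-1} = 1$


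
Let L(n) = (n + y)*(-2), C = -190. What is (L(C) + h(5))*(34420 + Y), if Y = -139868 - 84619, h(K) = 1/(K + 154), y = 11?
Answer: -10819183841/159 ≈ -6.8045e+7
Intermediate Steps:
h(K) = 1/(154 + K)
L(n) = -22 - 2*n (L(n) = (n + 11)*(-2) = (11 + n)*(-2) = -22 - 2*n)
Y = -224487
(L(C) + h(5))*(34420 + Y) = ((-22 - 2*(-190)) + 1/(154 + 5))*(34420 - 224487) = ((-22 + 380) + 1/159)*(-190067) = (358 + 1/159)*(-190067) = (56923/159)*(-190067) = -10819183841/159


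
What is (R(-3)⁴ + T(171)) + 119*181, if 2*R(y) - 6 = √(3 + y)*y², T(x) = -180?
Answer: 21440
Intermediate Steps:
R(y) = 3 + y²*√(3 + y)/2 (R(y) = 3 + (√(3 + y)*y²)/2 = 3 + (y²*√(3 + y))/2 = 3 + y²*√(3 + y)/2)
(R(-3)⁴ + T(171)) + 119*181 = ((3 + (½)*(-3)²*√(3 - 3))⁴ - 180) + 119*181 = ((3 + (½)*9*√0)⁴ - 180) + 21539 = ((3 + (½)*9*0)⁴ - 180) + 21539 = ((3 + 0)⁴ - 180) + 21539 = (3⁴ - 180) + 21539 = (81 - 180) + 21539 = -99 + 21539 = 21440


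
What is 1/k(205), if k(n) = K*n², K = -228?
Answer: -1/9581700 ≈ -1.0437e-7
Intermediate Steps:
k(n) = -228*n²
1/k(205) = 1/(-228*205²) = 1/(-228*42025) = 1/(-9581700) = -1/9581700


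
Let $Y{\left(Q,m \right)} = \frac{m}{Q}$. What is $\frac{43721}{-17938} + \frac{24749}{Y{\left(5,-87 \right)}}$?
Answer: $- \frac{2223541537}{1560606} \approx -1424.8$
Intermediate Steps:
$\frac{43721}{-17938} + \frac{24749}{Y{\left(5,-87 \right)}} = \frac{43721}{-17938} + \frac{24749}{\left(-87\right) \frac{1}{5}} = 43721 \left(- \frac{1}{17938}\right) + \frac{24749}{\left(-87\right) \frac{1}{5}} = - \frac{43721}{17938} + \frac{24749}{- \frac{87}{5}} = - \frac{43721}{17938} + 24749 \left(- \frac{5}{87}\right) = - \frac{43721}{17938} - \frac{123745}{87} = - \frac{2223541537}{1560606}$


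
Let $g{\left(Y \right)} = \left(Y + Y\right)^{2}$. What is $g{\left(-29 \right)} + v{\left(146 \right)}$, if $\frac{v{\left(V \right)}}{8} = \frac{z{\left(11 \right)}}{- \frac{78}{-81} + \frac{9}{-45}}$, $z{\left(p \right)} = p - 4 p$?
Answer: $\frac{310852}{103} \approx 3018.0$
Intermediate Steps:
$g{\left(Y \right)} = 4 Y^{2}$ ($g{\left(Y \right)} = \left(2 Y\right)^{2} = 4 Y^{2}$)
$z{\left(p \right)} = - 3 p$
$v{\left(V \right)} = - \frac{35640}{103}$ ($v{\left(V \right)} = 8 \frac{\left(-3\right) 11}{- \frac{78}{-81} + \frac{9}{-45}} = 8 \left(- \frac{33}{\left(-78\right) \left(- \frac{1}{81}\right) + 9 \left(- \frac{1}{45}\right)}\right) = 8 \left(- \frac{33}{\frac{26}{27} - \frac{1}{5}}\right) = 8 \left(- \frac{33}{\frac{103}{135}}\right) = 8 \left(\left(-33\right) \frac{135}{103}\right) = 8 \left(- \frac{4455}{103}\right) = - \frac{35640}{103}$)
$g{\left(-29 \right)} + v{\left(146 \right)} = 4 \left(-29\right)^{2} - \frac{35640}{103} = 4 \cdot 841 - \frac{35640}{103} = 3364 - \frac{35640}{103} = \frac{310852}{103}$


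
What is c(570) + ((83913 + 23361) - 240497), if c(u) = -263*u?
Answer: -283133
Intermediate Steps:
c(570) + ((83913 + 23361) - 240497) = -263*570 + ((83913 + 23361) - 240497) = -149910 + (107274 - 240497) = -149910 - 133223 = -283133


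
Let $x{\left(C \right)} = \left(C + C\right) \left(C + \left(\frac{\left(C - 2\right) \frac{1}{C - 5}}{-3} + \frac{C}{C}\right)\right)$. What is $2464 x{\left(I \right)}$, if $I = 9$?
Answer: $417648$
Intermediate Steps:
$x{\left(C \right)} = 2 C \left(1 + C - \frac{-2 + C}{3 \left(-5 + C\right)}\right)$ ($x{\left(C \right)} = 2 C \left(C + \left(\frac{-2 + C}{-5 + C} \left(- \frac{1}{3}\right) + 1\right)\right) = 2 C \left(C + \left(- \frac{-2 + C}{3 \left(-5 + C\right)} + 1\right)\right) = 2 C \left(C + \left(1 - \frac{-2 + C}{3 \left(-5 + C\right)}\right)\right) = 2 C \left(1 + C - \frac{-2 + C}{3 \left(-5 + C\right)}\right)$)
$2464 x{\left(I \right)} = 2464 \cdot \frac{2}{3} \cdot 9 \frac{1}{-5 + 9} \left(-13 - 117 + 3 \cdot 9^{2}\right) = 2464 \cdot \frac{2}{3} \cdot 9 \cdot \frac{1}{4} \left(-13 - 117 + 3 \cdot 81\right) = 2464 \cdot \frac{2}{3} \cdot 9 \cdot \frac{1}{4} \left(-13 - 117 + 243\right) = 2464 \cdot \frac{2}{3} \cdot 9 \cdot \frac{1}{4} \cdot 113 = 2464 \cdot \frac{339}{2} = 417648$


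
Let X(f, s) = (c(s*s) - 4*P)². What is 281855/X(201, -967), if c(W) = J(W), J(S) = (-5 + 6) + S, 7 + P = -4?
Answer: 281855/874475597956 ≈ 3.2231e-7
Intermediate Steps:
P = -11 (P = -7 - 4 = -11)
J(S) = 1 + S
c(W) = 1 + W
X(f, s) = (45 + s²)² (X(f, s) = ((1 + s*s) - 4*(-11))² = ((1 + s²) + 44)² = (45 + s²)²)
281855/X(201, -967) = 281855/((45 + (-967)²)²) = 281855/((45 + 935089)²) = 281855/(935134²) = 281855/874475597956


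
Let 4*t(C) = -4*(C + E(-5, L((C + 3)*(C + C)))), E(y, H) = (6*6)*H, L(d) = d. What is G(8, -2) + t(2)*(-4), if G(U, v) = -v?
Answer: 2890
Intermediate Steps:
E(y, H) = 36*H
t(C) = -C - 72*C*(3 + C) (t(C) = (-4*(C + 36*((C + 3)*(C + C))))/4 = (-4*(C + 36*((3 + C)*(2*C))))/4 = (-4*(C + 36*(2*C*(3 + C))))/4 = (-4*(C + 72*C*(3 + C)))/4 = (-4*C - 288*C*(3 + C))/4 = -C - 72*C*(3 + C))
G(8, -2) + t(2)*(-4) = -1*(-2) + (2*(-217 - 72*2))*(-4) = 2 + (2*(-217 - 144))*(-4) = 2 + (2*(-361))*(-4) = 2 - 722*(-4) = 2 + 2888 = 2890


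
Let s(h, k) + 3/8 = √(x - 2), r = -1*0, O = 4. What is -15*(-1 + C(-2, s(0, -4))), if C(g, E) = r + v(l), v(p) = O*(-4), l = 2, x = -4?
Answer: 255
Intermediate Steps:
r = 0
v(p) = -16 (v(p) = 4*(-4) = -16)
s(h, k) = -3/8 + I*√6 (s(h, k) = -3/8 + √(-4 - 2) = -3/8 + √(-6) = -3/8 + I*√6)
C(g, E) = -16 (C(g, E) = 0 - 16 = -16)
-15*(-1 + C(-2, s(0, -4))) = -15*(-1 - 16) = -15*(-17) = 255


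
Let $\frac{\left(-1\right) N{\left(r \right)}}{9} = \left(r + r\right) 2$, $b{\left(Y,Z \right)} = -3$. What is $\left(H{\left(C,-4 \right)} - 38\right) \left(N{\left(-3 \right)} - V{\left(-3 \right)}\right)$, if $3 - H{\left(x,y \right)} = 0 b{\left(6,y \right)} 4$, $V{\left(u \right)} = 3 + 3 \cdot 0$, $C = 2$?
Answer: $-3675$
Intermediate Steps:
$V{\left(u \right)} = 3$ ($V{\left(u \right)} = 3 + 0 = 3$)
$N{\left(r \right)} = - 36 r$ ($N{\left(r \right)} = - 9 \left(r + r\right) 2 = - 9 \cdot 2 r 2 = - 9 \cdot 4 r = - 36 r$)
$H{\left(x,y \right)} = 3$ ($H{\left(x,y \right)} = 3 - 0 \left(-3\right) 4 = 3 - 0 \cdot 4 = 3 - 0 = 3 + 0 = 3$)
$\left(H{\left(C,-4 \right)} - 38\right) \left(N{\left(-3 \right)} - V{\left(-3 \right)}\right) = \left(3 - 38\right) \left(\left(-36\right) \left(-3\right) - 3\right) = - 35 \left(108 - 3\right) = \left(-35\right) 105 = -3675$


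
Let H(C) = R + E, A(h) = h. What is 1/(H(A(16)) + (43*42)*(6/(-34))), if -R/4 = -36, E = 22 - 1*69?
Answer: -17/3769 ≈ -0.0045105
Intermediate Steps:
E = -47 (E = 22 - 69 = -47)
R = 144 (R = -4*(-36) = 144)
H(C) = 97 (H(C) = 144 - 47 = 97)
1/(H(A(16)) + (43*42)*(6/(-34))) = 1/(97 + (43*42)*(6/(-34))) = 1/(97 + 1806*(6*(-1/34))) = 1/(97 + 1806*(-3/17)) = 1/(97 - 5418/17) = 1/(-3769/17) = -17/3769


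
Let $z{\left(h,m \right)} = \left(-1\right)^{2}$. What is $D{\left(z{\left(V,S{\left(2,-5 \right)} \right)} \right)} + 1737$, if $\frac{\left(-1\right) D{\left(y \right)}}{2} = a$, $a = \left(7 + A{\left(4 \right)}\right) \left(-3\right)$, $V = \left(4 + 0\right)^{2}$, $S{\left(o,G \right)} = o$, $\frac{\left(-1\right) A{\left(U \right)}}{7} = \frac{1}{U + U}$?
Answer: $\frac{7095}{4} \approx 1773.8$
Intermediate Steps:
$A{\left(U \right)} = - \frac{7}{2 U}$ ($A{\left(U \right)} = - \frac{7}{U + U} = - \frac{7}{2 U}$)
$V = 16$ ($V = 4^{2} = 16$)
$a = - \frac{147}{8}$ ($a = \left(7 - \frac{7}{2 \cdot 4}\right) \left(-3\right) = \left(7 - \frac{7}{8}\right) \left(-3\right) = \frac{49}{8} \left(-3\right) = - \frac{147}{8} \approx -18.375$)
$z{\left(h,m \right)} = 1$
$D{\left(y \right)} = \frac{147}{4}$ ($D{\left(y \right)} = \left(-2\right) \left(- \frac{147}{8}\right) = \frac{147}{4}$)
$D{\left(z{\left(V,S{\left(2,-5 \right)} \right)} \right)} + 1737 = \frac{147}{4} + 1737 = \frac{7095}{4}$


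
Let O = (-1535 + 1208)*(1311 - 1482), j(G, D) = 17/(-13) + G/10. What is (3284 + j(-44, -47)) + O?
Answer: 3847694/65 ≈ 59195.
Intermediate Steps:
j(G, D) = -17/13 + G/10 (j(G, D) = 17*(-1/13) + G*(1/10) = -17/13 + G/10)
O = 55917 (O = -327*(-171) = 55917)
(3284 + j(-44, -47)) + O = (3284 + (-17/13 + (1/10)*(-44))) + 55917 = (3284 + (-17/13 - 22/5)) + 55917 = (3284 - 371/65) + 55917 = 213089/65 + 55917 = 3847694/65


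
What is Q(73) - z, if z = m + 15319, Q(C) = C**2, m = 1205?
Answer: -11195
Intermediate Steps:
z = 16524 (z = 1205 + 15319 = 16524)
Q(73) - z = 73**2 - 1*16524 = 5329 - 16524 = -11195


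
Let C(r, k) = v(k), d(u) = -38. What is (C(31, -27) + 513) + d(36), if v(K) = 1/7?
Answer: 3326/7 ≈ 475.14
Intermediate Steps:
v(K) = 1/7
C(r, k) = 1/7
(C(31, -27) + 513) + d(36) = (1/7 + 513) - 38 = 3592/7 - 38 = 3326/7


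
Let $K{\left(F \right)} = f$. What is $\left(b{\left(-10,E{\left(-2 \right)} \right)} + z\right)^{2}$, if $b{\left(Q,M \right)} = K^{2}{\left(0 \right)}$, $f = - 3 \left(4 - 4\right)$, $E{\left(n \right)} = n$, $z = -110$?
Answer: $12100$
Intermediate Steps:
$f = 0$ ($f = \left(-3\right) 0 = 0$)
$K{\left(F \right)} = 0$
$b{\left(Q,M \right)} = 0$ ($b{\left(Q,M \right)} = 0^{2} = 0$)
$\left(b{\left(-10,E{\left(-2 \right)} \right)} + z\right)^{2} = \left(0 - 110\right)^{2} = \left(-110\right)^{2} = 12100$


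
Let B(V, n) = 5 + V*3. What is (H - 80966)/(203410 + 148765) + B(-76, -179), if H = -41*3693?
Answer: -78767404/352175 ≈ -223.66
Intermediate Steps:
H = -151413
B(V, n) = 5 + 3*V
(H - 80966)/(203410 + 148765) + B(-76, -179) = (-151413 - 80966)/(203410 + 148765) + (5 + 3*(-76)) = -232379/352175 + (5 - 228) = -232379*1/352175 - 223 = -232379/352175 - 223 = -78767404/352175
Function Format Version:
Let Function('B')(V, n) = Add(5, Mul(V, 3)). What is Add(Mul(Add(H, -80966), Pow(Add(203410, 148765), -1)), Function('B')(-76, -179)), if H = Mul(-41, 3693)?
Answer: Rational(-78767404, 352175) ≈ -223.66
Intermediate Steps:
H = -151413
Function('B')(V, n) = Add(5, Mul(3, V))
Add(Mul(Add(H, -80966), Pow(Add(203410, 148765), -1)), Function('B')(-76, -179)) = Add(Mul(Add(-151413, -80966), Pow(Add(203410, 148765), -1)), Add(5, Mul(3, -76))) = Add(Mul(-232379, Pow(352175, -1)), Add(5, -228)) = Add(Mul(-232379, Rational(1, 352175)), -223) = Add(Rational(-232379, 352175), -223) = Rational(-78767404, 352175)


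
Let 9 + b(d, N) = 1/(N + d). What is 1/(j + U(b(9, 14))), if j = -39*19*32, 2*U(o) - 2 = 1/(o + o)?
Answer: -824/19537887 ≈ -4.2174e-5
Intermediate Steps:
b(d, N) = -9 + 1/(N + d)
U(o) = 1 + 1/(4*o) (U(o) = 1 + 1/(2*(o + o)) = 1 + 1/(2*((2*o))) = 1 + (1/(2*o))/2 = 1 + 1/(4*o))
j = -23712 (j = -741*32 = -23712)
1/(j + U(b(9, 14))) = 1/(-23712 + (1/4 + (1 - 9*14 - 9*9)/(14 + 9))/(((1 - 9*14 - 9*9)/(14 + 9)))) = 1/(-23712 + (1/4 + (1 - 126 - 81)/23)/(((1 - 126 - 81)/23))) = 1/(-23712 + (1/4 + (1/23)*(-206))/(((1/23)*(-206)))) = 1/(-23712 + (1/4 - 206/23)/(-206/23)) = 1/(-23712 - 23/206*(-801/92)) = 1/(-23712 + 801/824) = 1/(-19537887/824) = -824/19537887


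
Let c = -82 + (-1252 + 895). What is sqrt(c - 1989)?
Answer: 2*I*sqrt(607) ≈ 49.275*I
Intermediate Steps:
c = -439 (c = -82 - 357 = -439)
sqrt(c - 1989) = sqrt(-439 - 1989) = sqrt(-2428) = 2*I*sqrt(607)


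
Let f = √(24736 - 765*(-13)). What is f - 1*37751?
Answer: -37751 + √34681 ≈ -37565.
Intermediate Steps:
f = √34681 (f = √(24736 + 9945) = √34681 ≈ 186.23)
f - 1*37751 = √34681 - 1*37751 = √34681 - 37751 = -37751 + √34681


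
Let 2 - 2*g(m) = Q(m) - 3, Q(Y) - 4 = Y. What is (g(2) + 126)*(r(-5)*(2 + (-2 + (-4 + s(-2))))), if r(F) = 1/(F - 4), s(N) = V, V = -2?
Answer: 251/3 ≈ 83.667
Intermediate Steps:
Q(Y) = 4 + Y
s(N) = -2
r(F) = 1/(-4 + F)
g(m) = ½ - m/2 (g(m) = 1 - ((4 + m) - 3)/2 = 1 - (1 + m)/2 = 1 + (-½ - m/2) = ½ - m/2)
(g(2) + 126)*(r(-5)*(2 + (-2 + (-4 + s(-2))))) = ((½ - ½*2) + 126)*((2 + (-2 + (-4 - 2)))/(-4 - 5)) = ((½ - 1) + 126)*((2 + (-2 - 6))/(-9)) = (-½ + 126)*(-(2 - 8)/9) = 251*(-⅑*(-6))/2 = (251/2)*(⅔) = 251/3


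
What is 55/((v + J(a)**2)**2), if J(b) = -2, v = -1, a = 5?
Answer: 55/9 ≈ 6.1111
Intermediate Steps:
55/((v + J(a)**2)**2) = 55/((-1 + (-2)**2)**2) = 55/((-1 + 4)**2) = 55/(3**2) = 55/9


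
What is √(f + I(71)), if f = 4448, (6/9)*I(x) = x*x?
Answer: √48038/2 ≈ 109.59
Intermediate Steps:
I(x) = 3*x²/2 (I(x) = 3*(x*x)/2 = 3*x²/2)
√(f + I(71)) = √(4448 + (3/2)*71²) = √(4448 + (3/2)*5041) = √(4448 + 15123/2) = √(24019/2) = √48038/2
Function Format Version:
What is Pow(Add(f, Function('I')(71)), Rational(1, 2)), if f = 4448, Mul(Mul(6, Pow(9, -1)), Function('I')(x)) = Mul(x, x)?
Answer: Mul(Rational(1, 2), Pow(48038, Rational(1, 2))) ≈ 109.59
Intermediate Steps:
Function('I')(x) = Mul(Rational(3, 2), Pow(x, 2)) (Function('I')(x) = Mul(Rational(3, 2), Mul(x, x)) = Mul(Rational(3, 2), Pow(x, 2)))
Pow(Add(f, Function('I')(71)), Rational(1, 2)) = Pow(Add(4448, Mul(Rational(3, 2), Pow(71, 2))), Rational(1, 2)) = Pow(Add(4448, Mul(Rational(3, 2), 5041)), Rational(1, 2)) = Pow(Add(4448, Rational(15123, 2)), Rational(1, 2)) = Pow(Rational(24019, 2), Rational(1, 2)) = Mul(Rational(1, 2), Pow(48038, Rational(1, 2)))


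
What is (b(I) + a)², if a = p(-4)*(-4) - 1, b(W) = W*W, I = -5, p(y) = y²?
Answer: 1600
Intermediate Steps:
b(W) = W²
a = -65 (a = (-4)²*(-4) - 1 = 16*(-4) - 1 = -64 - 1 = -65)
(b(I) + a)² = ((-5)² - 65)² = (25 - 65)² = (-40)² = 1600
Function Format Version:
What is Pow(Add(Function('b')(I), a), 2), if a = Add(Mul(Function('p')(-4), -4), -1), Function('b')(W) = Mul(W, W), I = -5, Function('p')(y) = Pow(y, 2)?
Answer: 1600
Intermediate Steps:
Function('b')(W) = Pow(W, 2)
a = -65 (a = Add(Mul(Pow(-4, 2), -4), -1) = Add(Mul(16, -4), -1) = Add(-64, -1) = -65)
Pow(Add(Function('b')(I), a), 2) = Pow(Add(Pow(-5, 2), -65), 2) = Pow(Add(25, -65), 2) = Pow(-40, 2) = 1600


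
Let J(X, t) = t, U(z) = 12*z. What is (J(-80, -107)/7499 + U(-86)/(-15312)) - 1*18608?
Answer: -89027153905/4784362 ≈ -18608.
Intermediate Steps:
(J(-80, -107)/7499 + U(-86)/(-15312)) - 1*18608 = (-107/7499 + (12*(-86))/(-15312)) - 1*18608 = (-107*1/7499 - 1032*(-1/15312)) - 18608 = (-107/7499 + 43/638) - 18608 = 254191/4784362 - 18608 = -89027153905/4784362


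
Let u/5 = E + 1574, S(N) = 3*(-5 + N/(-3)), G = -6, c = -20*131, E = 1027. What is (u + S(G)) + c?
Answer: 10376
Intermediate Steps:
c = -2620
S(N) = -15 - N (S(N) = 3*(-5 + N*(-⅓)) = 3*(-5 - N/3) = -15 - N)
u = 13005 (u = 5*(1027 + 1574) = 5*2601 = 13005)
(u + S(G)) + c = (13005 + (-15 - 1*(-6))) - 2620 = (13005 + (-15 + 6)) - 2620 = (13005 - 9) - 2620 = 12996 - 2620 = 10376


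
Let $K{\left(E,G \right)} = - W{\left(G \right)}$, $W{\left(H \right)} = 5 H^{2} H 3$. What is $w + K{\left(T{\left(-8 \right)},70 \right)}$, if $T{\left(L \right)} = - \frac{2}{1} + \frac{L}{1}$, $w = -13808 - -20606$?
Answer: $-5138202$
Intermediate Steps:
$w = 6798$ ($w = -13808 + 20606 = 6798$)
$W{\left(H \right)} = 15 H^{3}$ ($W{\left(H \right)} = 5 H^{3} \cdot 3 = 15 H^{3}$)
$T{\left(L \right)} = -2 + L$ ($T{\left(L \right)} = \left(-2\right) 1 + L 1 = -2 + L$)
$K{\left(E,G \right)} = - 15 G^{3}$
$w + K{\left(T{\left(-8 \right)},70 \right)} = 6798 - 15 \cdot 70^{3} = 6798 - 5145000 = -5138202$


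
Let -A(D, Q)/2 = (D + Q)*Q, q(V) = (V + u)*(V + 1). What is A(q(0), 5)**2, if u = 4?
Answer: 8100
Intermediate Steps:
q(V) = (1 + V)*(4 + V) (q(V) = (V + 4)*(V + 1) = (4 + V)*(1 + V) = (1 + V)*(4 + V))
A(D, Q) = -2*Q*(D + Q) (A(D, Q) = -2*(D + Q)*Q = -2*Q*(D + Q))
A(q(0), 5)**2 = (-2*5*((4 + 0**2 + 5*0) + 5))**2 = (-2*5*((4 + 0 + 0) + 5))**2 = (-2*5*(4 + 5))**2 = (-2*5*9)**2 = (-90)**2 = 8100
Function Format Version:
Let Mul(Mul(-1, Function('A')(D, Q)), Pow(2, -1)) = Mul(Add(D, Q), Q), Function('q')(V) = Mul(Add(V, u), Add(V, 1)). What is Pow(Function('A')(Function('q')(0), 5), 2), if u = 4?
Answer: 8100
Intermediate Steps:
Function('q')(V) = Mul(Add(1, V), Add(4, V)) (Function('q')(V) = Mul(Add(V, 4), Add(V, 1)) = Mul(Add(4, V), Add(1, V)) = Mul(Add(1, V), Add(4, V)))
Function('A')(D, Q) = Mul(-2, Q, Add(D, Q)) (Function('A')(D, Q) = Mul(-2, Mul(Add(D, Q), Q)) = Mul(-2, Mul(Q, Add(D, Q))) = Mul(-2, Q, Add(D, Q)))
Pow(Function('A')(Function('q')(0), 5), 2) = Pow(Mul(-2, 5, Add(Add(4, Pow(0, 2), Mul(5, 0)), 5)), 2) = Pow(Mul(-2, 5, Add(Add(4, 0, 0), 5)), 2) = Pow(Mul(-2, 5, Add(4, 5)), 2) = Pow(Mul(-2, 5, 9), 2) = Pow(-90, 2) = 8100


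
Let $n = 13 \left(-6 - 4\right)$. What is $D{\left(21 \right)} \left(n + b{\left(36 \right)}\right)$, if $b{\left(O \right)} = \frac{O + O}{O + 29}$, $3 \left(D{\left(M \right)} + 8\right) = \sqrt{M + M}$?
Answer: $\frac{67024}{65} - \frac{8378 \sqrt{42}}{195} \approx 752.7$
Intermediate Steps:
$D{\left(M \right)} = -8 + \frac{\sqrt{2} \sqrt{M}}{3}$ ($D{\left(M \right)} = -8 + \frac{\sqrt{M + M}}{3} = -8 + \frac{\sqrt{2 M}}{3} = -8 + \frac{\sqrt{2} \sqrt{M}}{3}$)
$n = -130$ ($n = 13 \left(-10\right) = -130$)
$b{\left(O \right)} = \frac{2 O}{29 + O}$
$D{\left(21 \right)} \left(n + b{\left(36 \right)}\right) = \left(-8 + \frac{\sqrt{2} \sqrt{21}}{3}\right) \left(-130 + 2 \cdot 36 \frac{1}{29 + 36}\right) = \left(-8 + \frac{\sqrt{42}}{3}\right) \left(-130 + 2 \cdot 36 \cdot \frac{1}{65}\right) = \left(-8 + \frac{\sqrt{42}}{3}\right) \left(-130 + \frac{72}{65}\right) = \left(-8 + \frac{\sqrt{42}}{3}\right) \left(- \frac{8378}{65}\right) = \frac{67024}{65} - \frac{8378 \sqrt{42}}{195}$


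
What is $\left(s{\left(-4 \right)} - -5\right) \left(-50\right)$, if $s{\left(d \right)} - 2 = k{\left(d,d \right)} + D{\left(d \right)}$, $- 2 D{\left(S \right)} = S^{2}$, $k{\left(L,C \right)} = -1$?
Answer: $100$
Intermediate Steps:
$D{\left(S \right)} = - \frac{S^{2}}{2}$
$s{\left(d \right)} = 1 - \frac{d^{2}}{2}$ ($s{\left(d \right)} = 2 - \left(1 + \frac{d^{2}}{2}\right) = 1 - \frac{d^{2}}{2}$)
$\left(s{\left(-4 \right)} - -5\right) \left(-50\right) = \left(\left(1 - \frac{\left(-4\right)^{2}}{2}\right) - -5\right) \left(-50\right) = \left(\left(1 - 8\right) + \left(-7 + 12\right)\right) \left(-50\right) = \left(\left(1 - 8\right) + 5\right) \left(-50\right) = \left(-7 + 5\right) \left(-50\right) = \left(-2\right) \left(-50\right) = 100$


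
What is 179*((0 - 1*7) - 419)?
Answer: -76254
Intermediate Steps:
179*((0 - 1*7) - 419) = 179*((0 - 7) - 419) = 179*(-7 - 419) = 179*(-426) = -76254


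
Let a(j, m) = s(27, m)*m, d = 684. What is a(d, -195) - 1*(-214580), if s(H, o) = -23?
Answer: 219065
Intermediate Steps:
a(j, m) = -23*m
a(d, -195) - 1*(-214580) = -23*(-195) - 1*(-214580) = 4485 + 214580 = 219065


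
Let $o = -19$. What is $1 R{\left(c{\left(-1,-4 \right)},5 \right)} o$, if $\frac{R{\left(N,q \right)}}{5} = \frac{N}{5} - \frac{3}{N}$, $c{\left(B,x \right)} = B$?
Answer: $-266$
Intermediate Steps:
$R{\left(N,q \right)} = N - \frac{15}{N}$ ($R{\left(N,q \right)} = 5 \left(\frac{N}{5} - \frac{3}{N}\right) = 5 \left(- \frac{3}{N} + \frac{N}{5}\right) = N - \frac{15}{N}$)
$1 R{\left(c{\left(-1,-4 \right)},5 \right)} o = 1 \left(-1 - \frac{15}{-1}\right) \left(-19\right) = 1 \left(-1 - -15\right) \left(-19\right) = 1 \left(-1 + 15\right) \left(-19\right) = 1 \cdot 14 \left(-19\right) = 14 \left(-19\right) = -266$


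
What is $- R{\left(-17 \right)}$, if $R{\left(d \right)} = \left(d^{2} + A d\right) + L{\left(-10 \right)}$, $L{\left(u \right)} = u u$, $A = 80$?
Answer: $971$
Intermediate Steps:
$L{\left(u \right)} = u^{2}$
$R{\left(d \right)} = 100 + d^{2} + 80 d$ ($R{\left(d \right)} = \left(d^{2} + 80 d\right) + \left(-10\right)^{2} = \left(d^{2} + 80 d\right) + 100 = 100 + d^{2} + 80 d$)
$- R{\left(-17 \right)} = - (100 + \left(-17\right)^{2} + 80 \left(-17\right)) = - (100 + 289 - 1360) = \left(-1\right) \left(-971\right) = 971$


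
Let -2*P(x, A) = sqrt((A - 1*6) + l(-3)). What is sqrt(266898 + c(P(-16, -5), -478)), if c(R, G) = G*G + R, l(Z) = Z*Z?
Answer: sqrt(1981528 - 2*I*sqrt(2))/2 ≈ 703.83 - 0.00050232*I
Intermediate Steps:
l(Z) = Z**2
P(x, A) = -sqrt(3 + A)/2 (P(x, A) = -sqrt((A - 1*6) + (-3)**2)/2 = -sqrt((A - 6) + 9)/2 = -sqrt((-6 + A) + 9)/2 = -sqrt(3 + A)/2)
c(R, G) = R + G**2 (c(R, G) = G**2 + R = R + G**2)
sqrt(266898 + c(P(-16, -5), -478)) = sqrt(266898 + (-sqrt(3 - 5)/2 + (-478)**2)) = sqrt(266898 + (-I*sqrt(2)/2 + 228484)) = sqrt(266898 + (228484 - I*sqrt(2)/2)) = sqrt(495382 - I*sqrt(2)/2)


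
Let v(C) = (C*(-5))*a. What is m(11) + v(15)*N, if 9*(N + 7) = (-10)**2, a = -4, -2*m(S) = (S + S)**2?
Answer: 2974/3 ≈ 991.33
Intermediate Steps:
m(S) = -2*S**2 (m(S) = -(S + S)**2/2 = -4*S**2/2 = -2*S**2)
N = 37/9 (N = -7 + (1/9)*(-10)**2 = -7 + (1/9)*100 = -7 + 100/9 = 37/9 ≈ 4.1111)
v(C) = 20*C (v(C) = (C*(-5))*(-4) = -5*C*(-4) = 20*C)
m(11) + v(15)*N = -2*11**2 + (20*15)*(37/9) = -2*121 + 300*(37/9) = -242 + 3700/3 = 2974/3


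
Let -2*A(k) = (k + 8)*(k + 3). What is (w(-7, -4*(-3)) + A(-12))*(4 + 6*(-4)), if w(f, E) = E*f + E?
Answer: 1800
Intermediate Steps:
w(f, E) = E + E*f
A(k) = -(3 + k)*(8 + k)/2 (A(k) = -(k + 8)*(k + 3)/2 = -(8 + k)*(3 + k)/2 = -(3 + k)*(8 + k)/2)
(w(-7, -4*(-3)) + A(-12))*(4 + 6*(-4)) = ((-4*(-3))*(1 - 7) + (-12 - 11/2*(-12) - ½*(-12)²))*(4 + 6*(-4)) = (12*(-6) + (-12 + 66 - ½*144))*(4 - 24) = (-72 + (-12 + 66 - 72))*(-20) = (-72 - 18)*(-20) = -90*(-20) = 1800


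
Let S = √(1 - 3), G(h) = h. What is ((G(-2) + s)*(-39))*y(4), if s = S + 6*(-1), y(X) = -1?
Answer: -312 + 39*I*√2 ≈ -312.0 + 55.154*I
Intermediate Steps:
S = I*√2 (S = √(-2) = I*√2 ≈ 1.4142*I)
s = -6 + I*√2 (s = I*√2 + 6*(-1) = I*√2 - 6 = -6 + I*√2 ≈ -6.0 + 1.4142*I)
((G(-2) + s)*(-39))*y(4) = ((-2 + (-6 + I*√2))*(-39))*(-1) = ((-8 + I*√2)*(-39))*(-1) = (312 - 39*I*√2)*(-1) = -312 + 39*I*√2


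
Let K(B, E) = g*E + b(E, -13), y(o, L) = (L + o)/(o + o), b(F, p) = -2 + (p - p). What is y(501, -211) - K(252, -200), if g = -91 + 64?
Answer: -2704253/501 ≈ -5397.7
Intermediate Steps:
b(F, p) = -2 (b(F, p) = -2 + 0 = -2)
g = -27
y(o, L) = (L + o)/(2*o) (y(o, L) = (L + o)/((2*o)) = (L + o)*(1/(2*o)) = (L + o)/(2*o))
K(B, E) = -2 - 27*E (K(B, E) = -27*E - 2 = -2 - 27*E)
y(501, -211) - K(252, -200) = (1/2)*(-211 + 501)/501 - (-2 - 27*(-200)) = (1/2)*(1/501)*290 - (-2 + 5400) = 145/501 - 1*5398 = 145/501 - 5398 = -2704253/501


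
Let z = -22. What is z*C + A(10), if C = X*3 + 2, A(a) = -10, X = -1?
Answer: 12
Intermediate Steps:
C = -1 (C = -1*3 + 2 = -3 + 2 = -1)
z*C + A(10) = -22*(-1) - 10 = 22 - 10 = 12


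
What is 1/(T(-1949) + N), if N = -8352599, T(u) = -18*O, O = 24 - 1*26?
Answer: -1/8352563 ≈ -1.1972e-7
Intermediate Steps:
O = -2 (O = 24 - 26 = -2)
T(u) = 36 (T(u) = -18*(-2) = 36)
1/(T(-1949) + N) = 1/(36 - 8352599) = 1/(-8352563) = -1/8352563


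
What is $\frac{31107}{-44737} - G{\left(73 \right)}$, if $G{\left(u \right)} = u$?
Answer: $- \frac{3296908}{44737} \approx -73.695$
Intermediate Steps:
$\frac{31107}{-44737} - G{\left(73 \right)} = \frac{31107}{-44737} - 73 = 31107 \left(- \frac{1}{44737}\right) - 73 = - \frac{31107}{44737} - 73 = - \frac{3296908}{44737}$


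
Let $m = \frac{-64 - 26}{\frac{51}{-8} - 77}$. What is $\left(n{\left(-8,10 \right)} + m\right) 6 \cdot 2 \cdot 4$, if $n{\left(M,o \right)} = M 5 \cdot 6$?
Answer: $- \frac{7649280}{667} \approx -11468.0$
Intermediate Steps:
$n{\left(M,o \right)} = 30 M$ ($n{\left(M,o \right)} = 5 M 6 = 30 M$)
$m = \frac{720}{667}$ ($m = \frac{-64 - 26}{51 \left(- \frac{1}{8}\right) - 77} = - \frac{90}{- \frac{51}{8} - 77} = - \frac{90}{- \frac{667}{8}} = \left(-90\right) \left(- \frac{8}{667}\right) = \frac{720}{667} \approx 1.0795$)
$\left(n{\left(-8,10 \right)} + m\right) 6 \cdot 2 \cdot 4 = \left(30 \left(-8\right) + \frac{720}{667}\right) 6 \cdot 2 \cdot 4 = \left(-240 + \frac{720}{667}\right) 12 \cdot 4 = \left(- \frac{159360}{667}\right) 48 = - \frac{7649280}{667}$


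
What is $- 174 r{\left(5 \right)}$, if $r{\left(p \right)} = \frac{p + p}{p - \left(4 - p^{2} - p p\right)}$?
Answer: $- \frac{580}{17} \approx -34.118$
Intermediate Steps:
$r{\left(p \right)} = \frac{2 p}{-4 + p + 2 p^{2}}$ ($r{\left(p \right)} = \frac{2 p}{p + \left(\left(p^{2} + p^{2}\right) - 4\right)} = \frac{2 p}{p + \left(2 p^{2} - 4\right)} = \frac{2 p}{p + \left(-4 + 2 p^{2}\right)} = \frac{2 p}{-4 + p + 2 p^{2}}$)
$- 174 r{\left(5 \right)} = - 174 \cdot 2 \cdot 5 \frac{1}{-4 + 5 + 2 \cdot 5^{2}} = - 174 \cdot 2 \cdot 5 \frac{1}{-4 + 5 + 2 \cdot 25} = - 174 \cdot 2 \cdot 5 \frac{1}{-4 + 5 + 50} = - 174 \cdot 2 \cdot 5 \cdot \frac{1}{51} = \left(-174\right) \frac{10}{51} = - \frac{580}{17}$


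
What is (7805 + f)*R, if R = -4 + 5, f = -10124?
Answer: -2319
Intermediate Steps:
R = 1
(7805 + f)*R = (7805 - 10124)*1 = -2319*1 = -2319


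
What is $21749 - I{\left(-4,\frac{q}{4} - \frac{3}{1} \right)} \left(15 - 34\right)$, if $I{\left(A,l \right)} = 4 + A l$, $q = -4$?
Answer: $22129$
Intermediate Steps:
$21749 - I{\left(-4,\frac{q}{4} - \frac{3}{1} \right)} \left(15 - 34\right) = 21749 - \left(4 - 4 \left(- \frac{4}{4} - \frac{3}{1}\right)\right) \left(15 - 34\right) = 21749 - \left(4 - 4 \left(\left(-4\right) \frac{1}{4} - 3\right)\right) \left(-19\right) = 21749 - \left(4 - 4 \left(-1 - 3\right)\right) \left(-19\right) = 21749 - \left(4 - -16\right) \left(-19\right) = 21749 - \left(4 + 16\right) \left(-19\right) = 21749 - 20 \left(-19\right) = 21749 - -380 = 21749 + 380 = 22129$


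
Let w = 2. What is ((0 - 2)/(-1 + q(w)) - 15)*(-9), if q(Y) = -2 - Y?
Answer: 657/5 ≈ 131.40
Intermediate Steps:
((0 - 2)/(-1 + q(w)) - 15)*(-9) = ((0 - 2)/(-1 + (-2 - 1*2)) - 15)*(-9) = (-2/(-1 + (-2 - 2)) - 15)*(-9) = (-2/(-1 - 4) - 15)*(-9) = (-2/(-5) - 15)*(-9) = (-2*(-1/5) - 15)*(-9) = (2/5 - 15)*(-9) = -73/5*(-9) = 657/5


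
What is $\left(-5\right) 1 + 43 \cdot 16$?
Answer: $683$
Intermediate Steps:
$\left(-5\right) 1 + 43 \cdot 16 = -5 + 688 = 683$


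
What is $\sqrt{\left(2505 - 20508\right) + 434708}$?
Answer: $\sqrt{416705} \approx 645.53$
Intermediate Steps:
$\sqrt{\left(2505 - 20508\right) + 434708} = \sqrt{-18003 + 434708} = \sqrt{416705}$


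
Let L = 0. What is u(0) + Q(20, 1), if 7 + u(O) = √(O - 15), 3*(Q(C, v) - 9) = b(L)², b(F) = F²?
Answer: 2 + I*√15 ≈ 2.0 + 3.873*I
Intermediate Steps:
Q(C, v) = 9 (Q(C, v) = 9 + (0²)²/3 = 9 + (⅓)*0² = 9 + (⅓)*0 = 9 + 0 = 9)
u(O) = -7 + √(-15 + O) (u(O) = -7 + √(O - 15) = -7 + √(-15 + O))
u(0) + Q(20, 1) = (-7 + √(-15 + 0)) + 9 = (-7 + √(-15)) + 9 = (-7 + I*√15) + 9 = 2 + I*√15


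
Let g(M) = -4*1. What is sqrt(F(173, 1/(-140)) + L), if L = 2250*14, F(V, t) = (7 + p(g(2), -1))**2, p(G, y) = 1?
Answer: 2*sqrt(7891) ≈ 177.66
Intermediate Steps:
g(M) = -4
F(V, t) = 64 (F(V, t) = (7 + 1)**2 = 8**2 = 64)
L = 31500
sqrt(F(173, 1/(-140)) + L) = sqrt(64 + 31500) = sqrt(31564) = 2*sqrt(7891)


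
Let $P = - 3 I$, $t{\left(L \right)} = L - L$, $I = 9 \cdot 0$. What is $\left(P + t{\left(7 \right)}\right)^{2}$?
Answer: $0$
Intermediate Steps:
$I = 0$
$t{\left(L \right)} = 0$
$P = 0$ ($P = \left(-3\right) 0 = 0$)
$\left(P + t{\left(7 \right)}\right)^{2} = \left(0 + 0\right)^{2} = 0^{2} = 0$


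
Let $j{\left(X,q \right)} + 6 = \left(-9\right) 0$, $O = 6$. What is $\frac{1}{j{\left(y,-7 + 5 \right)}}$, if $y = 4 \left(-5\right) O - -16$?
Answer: $- \frac{1}{6} \approx -0.16667$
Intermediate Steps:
$y = -104$ ($y = 4 \left(-5\right) 6 - -16 = \left(-20\right) 6 + 16 = -120 + 16 = -104$)
$j{\left(X,q \right)} = -6$ ($j{\left(X,q \right)} = -6 - 0 = -6 + 0 = -6$)
$\frac{1}{j{\left(y,-7 + 5 \right)}} = \frac{1}{-6} = - \frac{1}{6}$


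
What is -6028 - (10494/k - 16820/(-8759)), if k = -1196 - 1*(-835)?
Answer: -998667634/166421 ≈ -6000.9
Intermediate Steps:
k = -361 (k = -1196 + 835 = -361)
-6028 - (10494/k - 16820/(-8759)) = -6028 - (10494/(-361) - 16820/(-8759)) = -6028 - (10494*(-1/361) - 16820*(-1/8759)) = -6028 - (-10494/361 + 16820/8759) = -6028 - 1*(-4518154/166421) = -6028 + 4518154/166421 = -998667634/166421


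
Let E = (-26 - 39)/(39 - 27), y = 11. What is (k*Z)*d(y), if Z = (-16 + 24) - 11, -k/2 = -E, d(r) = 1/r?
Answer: 65/22 ≈ 2.9545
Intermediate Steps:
E = -65/12 ≈ -5.4167
k = -65/6 (k = -(-2)*(-65)/12 = -2*65/12 = -65/6 ≈ -10.833)
Z = -3 (Z = 8 - 11 = -3)
(k*Z)*d(y) = -65/6*(-3)/11 = (65/2)*(1/11) = 65/22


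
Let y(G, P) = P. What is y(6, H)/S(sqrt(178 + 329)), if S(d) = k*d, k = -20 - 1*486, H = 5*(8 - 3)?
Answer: -25*sqrt(3)/19734 ≈ -0.0021942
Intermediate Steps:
H = 25 (H = 5*5 = 25)
k = -506 (k = -20 - 486 = -506)
S(d) = -506*d
y(6, H)/S(sqrt(178 + 329)) = 25/((-506*sqrt(178 + 329))) = 25/((-6578*sqrt(3))) = 25*(-sqrt(3)/19734) = -25*sqrt(3)/19734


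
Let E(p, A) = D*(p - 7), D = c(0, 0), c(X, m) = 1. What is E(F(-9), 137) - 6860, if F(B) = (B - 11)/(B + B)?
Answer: -61793/9 ≈ -6865.9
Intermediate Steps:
D = 1
F(B) = (-11 + B)/(2*B) (F(B) = (-11 + B)/((2*B)) = (-11 + B)*(1/(2*B)) = (-11 + B)/(2*B))
E(p, A) = -7 + p (E(p, A) = 1*(p - 7) = 1*(-7 + p) = -7 + p)
E(F(-9), 137) - 6860 = (-7 + (½)*(-11 - 9)/(-9)) - 6860 = (-7 + (½)*(-⅑)*(-20)) - 6860 = (-7 + 10/9) - 6860 = -53/9 - 6860 = -61793/9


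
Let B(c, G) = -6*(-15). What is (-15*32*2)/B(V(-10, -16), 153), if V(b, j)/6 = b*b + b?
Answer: -32/3 ≈ -10.667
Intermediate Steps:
V(b, j) = 6*b + 6*b² (V(b, j) = 6*(b*b + b) = 6*(b² + b) = 6*(b + b²) = 6*b + 6*b²)
B(c, G) = 90
(-15*32*2)/B(V(-10, -16), 153) = (-15*32*2)/90 = -480*2*(1/90) = -960*1/90 = -32/3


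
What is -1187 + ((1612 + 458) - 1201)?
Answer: -318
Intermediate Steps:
-1187 + ((1612 + 458) - 1201) = -1187 + (2070 - 1201) = -1187 + 869 = -318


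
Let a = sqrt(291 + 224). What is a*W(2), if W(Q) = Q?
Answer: 2*sqrt(515) ≈ 45.387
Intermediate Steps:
a = sqrt(515) ≈ 22.694
a*W(2) = sqrt(515)*2 = 2*sqrt(515)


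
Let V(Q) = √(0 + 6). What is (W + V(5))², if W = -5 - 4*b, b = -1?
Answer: (1 - √6)² ≈ 2.1010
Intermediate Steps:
V(Q) = √6
W = -1 (W = -5 - 4*(-1) = -5 + 4 = -1)
(W + V(5))² = (-1 + √6)²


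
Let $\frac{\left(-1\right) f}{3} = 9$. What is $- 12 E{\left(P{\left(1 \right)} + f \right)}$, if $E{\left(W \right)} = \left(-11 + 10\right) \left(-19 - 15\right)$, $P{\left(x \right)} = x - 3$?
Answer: $-408$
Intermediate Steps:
$P{\left(x \right)} = -3 + x$
$f = -27$ ($f = \left(-3\right) 9 = -27$)
$E{\left(W \right)} = 34$ ($E{\left(W \right)} = \left(-1\right) \left(-34\right) = 34$)
$- 12 E{\left(P{\left(1 \right)} + f \right)} = \left(-12\right) 34 = -408$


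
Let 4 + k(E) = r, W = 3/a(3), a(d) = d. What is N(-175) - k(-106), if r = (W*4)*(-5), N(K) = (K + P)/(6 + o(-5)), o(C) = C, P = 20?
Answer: -131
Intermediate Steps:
W = 1 (W = 3/3 = 3*(⅓) = 1)
N(K) = 20 + K (N(K) = (K + 20)/(6 - 5) = (20 + K)/1 = (20 + K)*1 = 20 + K)
r = -20 (r = (1*4)*(-5) = 4*(-5) = -20)
k(E) = -24 (k(E) = -4 - 20 = -24)
N(-175) - k(-106) = (20 - 175) - 1*(-24) = -155 + 24 = -131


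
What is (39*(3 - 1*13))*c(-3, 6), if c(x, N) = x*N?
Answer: 7020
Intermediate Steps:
c(x, N) = N*x
(39*(3 - 1*13))*c(-3, 6) = (39*(3 - 1*13))*(6*(-3)) = (39*(3 - 13))*(-18) = (39*(-10))*(-18) = -390*(-18) = 7020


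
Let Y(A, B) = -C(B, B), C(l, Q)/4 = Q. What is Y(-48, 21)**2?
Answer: 7056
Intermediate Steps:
C(l, Q) = 4*Q
Y(A, B) = -4*B
Y(-48, 21)**2 = (-4*21)**2 = (-84)**2 = 7056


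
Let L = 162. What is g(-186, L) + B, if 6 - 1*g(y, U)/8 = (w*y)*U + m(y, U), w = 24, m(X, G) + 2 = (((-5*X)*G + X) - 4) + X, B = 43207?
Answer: 4626343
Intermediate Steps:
m(X, G) = -6 + 2*X - 5*G*X (m(X, G) = -2 + ((((-5*X)*G + X) - 4) + X) = -2 + (((-5*G*X + X) - 4) + X) = -2 + (((X - 5*G*X) - 4) + X) = -2 + ((-4 + X - 5*G*X) + X) = -2 + (-4 + 2*X - 5*G*X) = -6 + 2*X - 5*G*X)
g(y, U) = 96 - 16*y - 152*U*y (g(y, U) = 48 - 8*((24*y)*U + (-6 + 2*y - 5*U*y)) = 48 - 8*(24*U*y + (-6 + 2*y - 5*U*y)) = 48 - 8*(-6 + 2*y + 19*U*y) = 48 + (48 - 16*y - 152*U*y) = 96 - 16*y - 152*U*y)
g(-186, L) + B = (96 - 16*(-186) - 152*162*(-186)) + 43207 = (96 + 2976 + 4580064) + 43207 = 4583136 + 43207 = 4626343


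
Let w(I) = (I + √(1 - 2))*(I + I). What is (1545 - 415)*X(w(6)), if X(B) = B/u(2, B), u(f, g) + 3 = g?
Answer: 128368/109 - 904*I/109 ≈ 1177.7 - 8.2936*I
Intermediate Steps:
u(f, g) = -3 + g
w(I) = 2*I*(I + I) (w(I) = (I + √(-1))*(2*I) = (I + I)*(2*I) = 2*I*(I + I))
X(B) = B/(-3 + B)
(1545 - 415)*X(w(6)) = (1545 - 415)*((2*6*(I + 6))/(-3 + 2*6*(I + 6))) = 1130*((2*6*(6 + I))/(-3 + 2*6*(6 + I))) = 1130*((72 + 12*I)/(-3 + (72 + 12*I))) = 1130*((72 + 12*I)/(69 + 12*I)) = 1130*((72 + 12*I)*((69 - 12*I)/4905)) = 1130*((69 - 12*I)*(72 + 12*I)/4905) = 226*(69 - 12*I)*(72 + 12*I)/981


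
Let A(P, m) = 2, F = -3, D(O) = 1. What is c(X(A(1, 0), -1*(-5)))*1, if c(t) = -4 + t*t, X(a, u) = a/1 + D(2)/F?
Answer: -11/9 ≈ -1.2222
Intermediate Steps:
X(a, u) = -1/3 + a (X(a, u) = a/1 + 1/(-3) = a*1 + 1*(-1/3) = a - 1/3 = -1/3 + a)
c(t) = -4 + t**2
c(X(A(1, 0), -1*(-5)))*1 = (-4 + (-1/3 + 2)**2)*1 = (-4 + (5/3)**2)*1 = (-4 + 25/9)*1 = -11/9*1 = -11/9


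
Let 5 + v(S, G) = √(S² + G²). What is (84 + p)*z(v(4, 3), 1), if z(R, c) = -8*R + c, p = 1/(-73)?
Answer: 6131/73 ≈ 83.986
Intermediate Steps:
v(S, G) = -5 + √(G² + S²) (v(S, G) = -5 + √(S² + G²) = -5 + √(G² + S²))
p = -1/73 ≈ -0.013699
z(R, c) = c - 8*R
(84 + p)*z(v(4, 3), 1) = (84 - 1/73)*(1 - 8*(-5 + √(3² + 4²))) = 6131*(1 - 8*(-5 + √(9 + 16)))/73 = 6131*(1 - 8*(-5 + √25))/73 = 6131*(1 - 8*(-5 + 5))/73 = 6131*(1 - 8*0)/73 = 6131*(1 + 0)/73 = (6131/73)*1 = 6131/73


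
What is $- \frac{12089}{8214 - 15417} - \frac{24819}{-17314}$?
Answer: $\frac{55440029}{17816106} \approx 3.1118$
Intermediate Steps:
$- \frac{12089}{8214 - 15417} - \frac{24819}{-17314} = - \frac{12089}{-7203} - - \frac{24819}{17314} = \left(-12089\right) \left(- \frac{1}{7203}\right) + \frac{24819}{17314} = \frac{1727}{1029} + \frac{24819}{17314} = \frac{55440029}{17816106}$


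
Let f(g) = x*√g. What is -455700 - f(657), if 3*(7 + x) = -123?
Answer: -455700 + 144*√73 ≈ -4.5447e+5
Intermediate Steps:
x = -48 (x = -7 + (⅓)*(-123) = -7 - 41 = -48)
f(g) = -48*√g
-455700 - f(657) = -455700 - (-48)*√657 = -455700 - (-48)*3*√73 = -455700 - (-144)*√73 = -455700 + 144*√73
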